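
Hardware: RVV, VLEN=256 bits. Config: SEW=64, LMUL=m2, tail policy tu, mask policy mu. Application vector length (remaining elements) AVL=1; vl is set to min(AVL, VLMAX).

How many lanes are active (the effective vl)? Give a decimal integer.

lanes per group: 256·2/64 = 8
AVL=1 ≤ VLMAX=8, so vl = 1

vl = 1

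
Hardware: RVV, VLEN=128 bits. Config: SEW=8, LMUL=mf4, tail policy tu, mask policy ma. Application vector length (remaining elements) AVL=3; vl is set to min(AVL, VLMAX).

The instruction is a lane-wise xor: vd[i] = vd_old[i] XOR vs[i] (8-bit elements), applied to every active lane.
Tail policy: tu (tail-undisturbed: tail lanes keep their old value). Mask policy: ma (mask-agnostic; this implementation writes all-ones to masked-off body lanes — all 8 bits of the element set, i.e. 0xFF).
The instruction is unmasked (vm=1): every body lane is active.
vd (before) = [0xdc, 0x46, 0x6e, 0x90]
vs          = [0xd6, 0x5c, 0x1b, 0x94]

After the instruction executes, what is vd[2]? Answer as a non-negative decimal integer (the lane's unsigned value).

vd[2] = 117

VLMAX = (128 × 1/4) / 8 = 4 lanes
vl ← min(3, 4) = 3
  i=0: xor(0xdc,0xd6) → 10
  i=1: xor(0x46,0x5c) → 26
  i=2: xor(0x6e,0x1b) → 117
  i=3: tail/keep → 144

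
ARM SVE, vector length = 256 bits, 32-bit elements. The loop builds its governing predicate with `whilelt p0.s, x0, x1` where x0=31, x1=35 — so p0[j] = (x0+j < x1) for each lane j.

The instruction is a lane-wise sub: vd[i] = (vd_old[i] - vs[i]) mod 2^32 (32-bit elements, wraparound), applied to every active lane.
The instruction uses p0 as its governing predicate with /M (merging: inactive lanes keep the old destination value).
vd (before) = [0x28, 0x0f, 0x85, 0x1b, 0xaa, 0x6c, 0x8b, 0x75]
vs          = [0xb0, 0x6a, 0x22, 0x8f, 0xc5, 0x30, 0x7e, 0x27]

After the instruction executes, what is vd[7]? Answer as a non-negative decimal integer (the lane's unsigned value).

register lanes = 256/32 = 8
active while 31+j < 35, i.e. j ∈ [0,4) capped at 8 ⇒ 4
[0] sub(0x28,0xb0) = 0xffffff78
[1] sub(0x0f,0x6a) = 0xffffffa5
[2] sub(0x85,0x22) = 0x63
[3] sub(0x1b,0x8f) = 0xffffff8c
[4] tail/keep = 0xaa
[5] tail/keep = 0x6c
[6] tail/keep = 0x8b
[7] tail/keep = 0x75

vd[7] = 117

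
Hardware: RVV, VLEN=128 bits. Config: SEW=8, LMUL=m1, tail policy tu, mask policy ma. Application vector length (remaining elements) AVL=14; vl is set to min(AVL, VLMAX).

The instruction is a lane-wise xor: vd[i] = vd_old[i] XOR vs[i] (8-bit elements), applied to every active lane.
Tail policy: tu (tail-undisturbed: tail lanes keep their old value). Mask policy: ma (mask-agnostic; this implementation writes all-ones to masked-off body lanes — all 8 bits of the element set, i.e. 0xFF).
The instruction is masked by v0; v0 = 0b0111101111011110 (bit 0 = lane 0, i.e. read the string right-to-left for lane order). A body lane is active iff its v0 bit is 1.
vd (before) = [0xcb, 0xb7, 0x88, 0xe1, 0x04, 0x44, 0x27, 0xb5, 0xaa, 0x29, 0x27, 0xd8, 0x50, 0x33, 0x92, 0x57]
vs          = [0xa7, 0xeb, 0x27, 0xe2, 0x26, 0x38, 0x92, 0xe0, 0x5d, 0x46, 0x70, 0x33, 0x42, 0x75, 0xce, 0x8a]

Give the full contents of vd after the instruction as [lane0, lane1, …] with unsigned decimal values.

vd = [255, 92, 175, 3, 34, 255, 181, 85, 247, 111, 255, 235, 18, 70, 146, 87]

VLMAX = (128 × 1) / 8 = 16 lanes
vl ← min(14, 16) = 14
vd[0] mask-off/ones -> 0xff
vd[1] xor(0xb7,0xeb) -> 0x5c
vd[2] xor(0x88,0x27) -> 0xaf
vd[3] xor(0xe1,0xe2) -> 0x03
vd[4] xor(0x04,0x26) -> 0x22
vd[5] mask-off/ones -> 0xff
vd[6] xor(0x27,0x92) -> 0xb5
vd[7] xor(0xb5,0xe0) -> 0x55
vd[8] xor(0xaa,0x5d) -> 0xf7
vd[9] xor(0x29,0x46) -> 0x6f
vd[10] mask-off/ones -> 0xff
vd[11] xor(0xd8,0x33) -> 0xeb
vd[12] xor(0x50,0x42) -> 0x12
vd[13] xor(0x33,0x75) -> 0x46
vd[14] tail/keep -> 0x92
vd[15] tail/keep -> 0x57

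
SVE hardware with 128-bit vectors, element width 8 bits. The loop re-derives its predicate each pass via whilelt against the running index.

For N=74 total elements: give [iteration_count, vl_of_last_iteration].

[iterations, last_vl] = [5, 10]

lane count: 128 div 8 = 16
N=74: ⌈74/16⌉ = 5 iters; last vl = 74 − 4×16 = 10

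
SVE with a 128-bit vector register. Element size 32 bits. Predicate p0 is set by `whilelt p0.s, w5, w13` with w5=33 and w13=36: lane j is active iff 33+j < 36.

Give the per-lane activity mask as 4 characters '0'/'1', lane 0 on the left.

lane count: 128 div 32 = 4
p0[j] = (33+j < 36); true for j=0..2 → 3 lanes set
bits (lane 0 leftmost): 1110

predicate = 1110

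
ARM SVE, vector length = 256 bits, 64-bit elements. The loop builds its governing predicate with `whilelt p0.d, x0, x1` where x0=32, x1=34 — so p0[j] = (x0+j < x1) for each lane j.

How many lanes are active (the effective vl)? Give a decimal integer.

vl = 2

256-bit reg / 64-bit elem → 4 lanes
p0[j] = (32+j < 34); true for j=0..1 → 2 lanes set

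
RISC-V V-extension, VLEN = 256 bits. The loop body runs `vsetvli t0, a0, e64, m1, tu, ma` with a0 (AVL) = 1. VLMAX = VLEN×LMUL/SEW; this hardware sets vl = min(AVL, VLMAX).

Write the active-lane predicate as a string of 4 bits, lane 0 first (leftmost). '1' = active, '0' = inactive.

lanes per group: 256·1/64 = 4
vl ← min(1, 4) = 1
bits (lane 0 leftmost): 1000

predicate = 1000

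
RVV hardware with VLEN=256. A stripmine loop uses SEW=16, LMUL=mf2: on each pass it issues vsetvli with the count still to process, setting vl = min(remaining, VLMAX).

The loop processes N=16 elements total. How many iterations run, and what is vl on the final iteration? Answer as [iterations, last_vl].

VLMAX = (256 × 1/2) / 16 = 8 lanes
iterations = ceil(16/8) = 2; final-pass vl = 8

[iterations, last_vl] = [2, 8]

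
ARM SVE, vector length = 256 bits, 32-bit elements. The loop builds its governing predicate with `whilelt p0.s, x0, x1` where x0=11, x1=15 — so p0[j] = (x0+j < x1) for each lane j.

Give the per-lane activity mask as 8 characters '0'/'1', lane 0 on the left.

256-bit reg / 32-bit elem → 8 lanes
whilelt: lane j active iff 11+j < 15 → j < 4 → 4 active
bits (lane 0 leftmost): 11110000

predicate = 11110000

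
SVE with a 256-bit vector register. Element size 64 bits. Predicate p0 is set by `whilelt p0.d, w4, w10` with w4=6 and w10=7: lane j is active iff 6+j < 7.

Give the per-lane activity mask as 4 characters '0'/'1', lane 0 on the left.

predicate = 1000

register lanes = 256/64 = 4
whilelt: lane j active iff 6+j < 7 → j < 1 → 1 active
bits (lane 0 leftmost): 1000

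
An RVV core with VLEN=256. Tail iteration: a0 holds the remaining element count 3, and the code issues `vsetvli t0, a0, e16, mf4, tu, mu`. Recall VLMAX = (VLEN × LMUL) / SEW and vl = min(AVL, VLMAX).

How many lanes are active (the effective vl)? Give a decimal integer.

lanes per group: 256·1/4/16 = 4
vl = min(AVL, VLMAX) = min(3, 4) = 3

vl = 3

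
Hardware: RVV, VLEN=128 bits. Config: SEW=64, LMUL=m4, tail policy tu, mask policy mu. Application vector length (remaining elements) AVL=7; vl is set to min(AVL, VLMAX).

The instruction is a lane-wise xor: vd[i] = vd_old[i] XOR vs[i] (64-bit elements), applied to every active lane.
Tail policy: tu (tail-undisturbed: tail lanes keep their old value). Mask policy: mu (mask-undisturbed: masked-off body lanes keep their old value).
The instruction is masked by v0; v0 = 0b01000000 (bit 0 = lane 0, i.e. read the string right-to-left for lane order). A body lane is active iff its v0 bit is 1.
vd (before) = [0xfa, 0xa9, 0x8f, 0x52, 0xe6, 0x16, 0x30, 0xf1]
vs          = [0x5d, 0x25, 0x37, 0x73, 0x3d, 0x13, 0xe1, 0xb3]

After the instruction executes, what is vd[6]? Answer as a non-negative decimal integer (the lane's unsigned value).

vd[6] = 209

VLMAX = VLEN×LMUL/SEW = 128×4/64 = 8
AVL=7 ≤ VLMAX=8, so vl = 7
  i=0: mask-off/keep → 250
  i=1: mask-off/keep → 169
  i=2: mask-off/keep → 143
  i=3: mask-off/keep → 82
  i=4: mask-off/keep → 230
  i=5: mask-off/keep → 22
  i=6: xor(0x30,0xe1) → 209
  i=7: tail/keep → 241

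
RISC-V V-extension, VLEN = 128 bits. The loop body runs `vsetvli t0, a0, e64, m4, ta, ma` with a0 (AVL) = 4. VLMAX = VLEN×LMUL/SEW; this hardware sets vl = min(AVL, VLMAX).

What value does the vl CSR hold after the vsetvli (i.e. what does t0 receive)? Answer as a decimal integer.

VLMAX = (128 × 4) / 64 = 8 lanes
AVL=4 ≤ VLMAX=8, so vl = 4

vl = 4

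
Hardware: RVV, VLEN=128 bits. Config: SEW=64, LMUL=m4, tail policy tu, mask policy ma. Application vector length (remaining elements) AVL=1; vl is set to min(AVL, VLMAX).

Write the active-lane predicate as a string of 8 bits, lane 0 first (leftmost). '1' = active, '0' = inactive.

predicate = 10000000

lanes per group: 128·4/64 = 8
AVL=1 ≤ VLMAX=8, so vl = 1
bits (lane 0 leftmost): 10000000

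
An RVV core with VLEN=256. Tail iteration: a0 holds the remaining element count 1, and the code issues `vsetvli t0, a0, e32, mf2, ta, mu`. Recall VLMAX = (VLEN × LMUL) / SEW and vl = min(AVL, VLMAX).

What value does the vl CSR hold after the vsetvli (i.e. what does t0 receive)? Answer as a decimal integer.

vl = 1

lanes per group: 256·1/2/32 = 4
AVL=1 ≤ VLMAX=4, so vl = 1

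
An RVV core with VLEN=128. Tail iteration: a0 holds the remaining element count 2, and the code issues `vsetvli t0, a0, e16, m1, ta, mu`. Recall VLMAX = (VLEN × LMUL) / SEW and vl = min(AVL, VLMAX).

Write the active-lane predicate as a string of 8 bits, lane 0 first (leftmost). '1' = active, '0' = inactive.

VLMAX = (128 × 1) / 16 = 8 lanes
vl = min(AVL, VLMAX) = min(2, 8) = 2
bits (lane 0 leftmost): 11000000

predicate = 11000000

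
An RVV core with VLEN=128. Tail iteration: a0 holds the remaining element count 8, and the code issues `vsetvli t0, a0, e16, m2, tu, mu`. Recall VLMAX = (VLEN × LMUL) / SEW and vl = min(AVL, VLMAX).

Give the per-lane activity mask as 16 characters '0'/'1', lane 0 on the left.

VLMAX = VLEN×LMUL/SEW = 128×2/16 = 16
AVL=8 ≤ VLMAX=16, so vl = 8
bits (lane 0 leftmost): 1111111100000000

predicate = 1111111100000000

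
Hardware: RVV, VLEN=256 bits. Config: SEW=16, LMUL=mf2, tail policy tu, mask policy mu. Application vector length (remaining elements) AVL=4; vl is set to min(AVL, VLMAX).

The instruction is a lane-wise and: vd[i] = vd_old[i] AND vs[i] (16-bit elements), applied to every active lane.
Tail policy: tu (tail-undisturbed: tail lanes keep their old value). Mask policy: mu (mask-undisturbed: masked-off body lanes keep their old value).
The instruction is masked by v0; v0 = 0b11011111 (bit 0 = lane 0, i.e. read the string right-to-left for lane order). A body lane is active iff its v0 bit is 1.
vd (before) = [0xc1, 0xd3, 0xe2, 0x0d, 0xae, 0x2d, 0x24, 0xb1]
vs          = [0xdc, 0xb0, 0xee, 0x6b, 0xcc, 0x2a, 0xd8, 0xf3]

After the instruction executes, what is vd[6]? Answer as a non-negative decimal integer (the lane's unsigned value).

lanes per group: 256·1/2/16 = 8
AVL=4 ≤ VLMAX=8, so vl = 4
[0] and(0xc1,0xdc) = 0xc0
[1] and(0xd3,0xb0) = 0x90
[2] and(0xe2,0xee) = 0xe2
[3] and(0x0d,0x6b) = 0x09
[4] tail/keep = 0xae
[5] tail/keep = 0x2d
[6] tail/keep = 0x24
[7] tail/keep = 0xb1

vd[6] = 36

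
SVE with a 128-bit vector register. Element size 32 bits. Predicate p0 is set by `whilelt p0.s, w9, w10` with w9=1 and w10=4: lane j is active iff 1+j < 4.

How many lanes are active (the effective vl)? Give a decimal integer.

vl = 3

lane count: 128 div 32 = 4
active while 1+j < 4, i.e. j ∈ [0,3) capped at 4 ⇒ 3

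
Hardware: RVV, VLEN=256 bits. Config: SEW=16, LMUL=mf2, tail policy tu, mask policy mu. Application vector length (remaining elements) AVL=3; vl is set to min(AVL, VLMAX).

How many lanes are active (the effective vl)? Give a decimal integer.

VLMAX = VLEN×LMUL/SEW = 256×1/2/16 = 8
AVL=3 ≤ VLMAX=8, so vl = 3

vl = 3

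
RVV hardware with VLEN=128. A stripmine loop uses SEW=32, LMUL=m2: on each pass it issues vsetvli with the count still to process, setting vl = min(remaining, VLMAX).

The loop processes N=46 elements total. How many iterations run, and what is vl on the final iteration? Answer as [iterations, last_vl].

lanes per group: 128·2/32 = 8
46 elements at 8/iter → 6 passes, remainder 6 on the last

[iterations, last_vl] = [6, 6]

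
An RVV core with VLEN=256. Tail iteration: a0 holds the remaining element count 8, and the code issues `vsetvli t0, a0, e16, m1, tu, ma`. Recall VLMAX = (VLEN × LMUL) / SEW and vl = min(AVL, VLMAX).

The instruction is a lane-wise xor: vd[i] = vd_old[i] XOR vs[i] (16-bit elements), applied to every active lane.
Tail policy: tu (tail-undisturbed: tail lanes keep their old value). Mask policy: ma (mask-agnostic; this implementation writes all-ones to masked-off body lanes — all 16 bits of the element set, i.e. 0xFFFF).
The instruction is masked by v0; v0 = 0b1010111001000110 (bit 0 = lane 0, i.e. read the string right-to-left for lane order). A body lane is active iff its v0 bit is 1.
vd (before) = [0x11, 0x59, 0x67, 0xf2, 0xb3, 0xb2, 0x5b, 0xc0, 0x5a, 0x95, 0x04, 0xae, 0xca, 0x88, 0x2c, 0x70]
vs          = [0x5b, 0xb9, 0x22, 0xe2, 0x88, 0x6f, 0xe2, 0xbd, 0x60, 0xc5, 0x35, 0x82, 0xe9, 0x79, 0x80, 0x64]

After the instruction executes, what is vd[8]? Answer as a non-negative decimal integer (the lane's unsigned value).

vd[8] = 90

VLMAX = (256 × 1) / 16 = 16 lanes
vl ← min(8, 16) = 8
  i=0: mask-off/ones → 65535
  i=1: xor(0x59,0xb9) → 224
  i=2: xor(0x67,0x22) → 69
  i=3: mask-off/ones → 65535
  i=4: mask-off/ones → 65535
  i=5: mask-off/ones → 65535
  i=6: xor(0x5b,0xe2) → 185
  i=7: mask-off/ones → 65535
  i=8: tail/keep → 90
  i=9: tail/keep → 149
  i=10: tail/keep → 4
  i=11: tail/keep → 174
  i=12: tail/keep → 202
  i=13: tail/keep → 136
  i=14: tail/keep → 44
  i=15: tail/keep → 112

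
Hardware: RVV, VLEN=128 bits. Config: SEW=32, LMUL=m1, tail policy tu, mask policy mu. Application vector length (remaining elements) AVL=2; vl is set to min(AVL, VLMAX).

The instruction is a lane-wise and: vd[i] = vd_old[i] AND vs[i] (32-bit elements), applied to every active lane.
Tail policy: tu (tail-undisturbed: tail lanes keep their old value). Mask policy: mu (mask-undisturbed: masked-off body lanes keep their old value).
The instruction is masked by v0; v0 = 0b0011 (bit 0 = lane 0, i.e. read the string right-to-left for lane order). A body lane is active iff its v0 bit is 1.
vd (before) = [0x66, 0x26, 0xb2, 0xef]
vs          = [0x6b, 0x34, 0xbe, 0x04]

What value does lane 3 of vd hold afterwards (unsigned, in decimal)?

VLMAX = (128 × 1) / 32 = 4 lanes
vl = min(AVL, VLMAX) = min(2, 4) = 2
  i=0: and(0x66,0x6b) → 98
  i=1: and(0x26,0x34) → 36
  i=2: tail/keep → 178
  i=3: tail/keep → 239

vd[3] = 239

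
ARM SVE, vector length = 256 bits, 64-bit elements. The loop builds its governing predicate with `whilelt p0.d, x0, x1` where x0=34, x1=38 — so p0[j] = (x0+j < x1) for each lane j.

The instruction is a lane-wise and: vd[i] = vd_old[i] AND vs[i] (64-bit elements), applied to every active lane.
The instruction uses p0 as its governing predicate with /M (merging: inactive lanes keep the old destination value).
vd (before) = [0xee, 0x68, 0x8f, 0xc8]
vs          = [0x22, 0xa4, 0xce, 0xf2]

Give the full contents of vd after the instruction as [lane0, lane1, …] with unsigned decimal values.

lane count: 256 div 64 = 4
whilelt: lane j active iff 34+j < 38 → j < 4 → 4 active
vd[0] and(0xee,0x22) -> 0x22
vd[1] and(0x68,0xa4) -> 0x20
vd[2] and(0x8f,0xce) -> 0x8e
vd[3] and(0xc8,0xf2) -> 0xc0

vd = [34, 32, 142, 192]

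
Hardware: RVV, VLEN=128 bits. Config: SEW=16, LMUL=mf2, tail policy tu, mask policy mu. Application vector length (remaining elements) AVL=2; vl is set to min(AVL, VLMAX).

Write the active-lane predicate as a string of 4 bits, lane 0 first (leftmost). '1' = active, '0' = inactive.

predicate = 1100

lanes per group: 128·1/2/16 = 4
vl ← min(2, 4) = 2
bits (lane 0 leftmost): 1100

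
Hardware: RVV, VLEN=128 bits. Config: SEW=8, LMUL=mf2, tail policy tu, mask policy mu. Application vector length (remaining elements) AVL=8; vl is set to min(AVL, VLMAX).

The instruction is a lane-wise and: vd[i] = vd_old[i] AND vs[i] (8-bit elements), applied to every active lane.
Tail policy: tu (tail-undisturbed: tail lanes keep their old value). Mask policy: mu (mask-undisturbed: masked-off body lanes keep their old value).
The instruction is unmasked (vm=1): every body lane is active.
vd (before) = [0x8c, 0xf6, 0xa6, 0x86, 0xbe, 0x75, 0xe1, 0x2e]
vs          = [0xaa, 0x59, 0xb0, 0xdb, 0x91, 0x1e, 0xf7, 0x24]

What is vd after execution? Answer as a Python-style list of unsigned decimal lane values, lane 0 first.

VLMAX = (128 × 1/2) / 8 = 8 lanes
AVL=8 ≤ VLMAX=8, so vl = 8
  i=0: and(0x8c,0xaa) → 136
  i=1: and(0xf6,0x59) → 80
  i=2: and(0xa6,0xb0) → 160
  i=3: and(0x86,0xdb) → 130
  i=4: and(0xbe,0x91) → 144
  i=5: and(0x75,0x1e) → 20
  i=6: and(0xe1,0xf7) → 225
  i=7: and(0x2e,0x24) → 36

vd = [136, 80, 160, 130, 144, 20, 225, 36]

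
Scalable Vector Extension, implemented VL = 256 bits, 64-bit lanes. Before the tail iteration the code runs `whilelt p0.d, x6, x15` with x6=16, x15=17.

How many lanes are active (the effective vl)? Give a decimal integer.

vl = 1

register lanes = 256/64 = 4
p0[j] = (16+j < 17); true for j=0..0 → 1 lanes set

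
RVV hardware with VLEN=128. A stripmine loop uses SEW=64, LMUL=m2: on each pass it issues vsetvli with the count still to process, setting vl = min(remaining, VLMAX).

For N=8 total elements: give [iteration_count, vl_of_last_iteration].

[iterations, last_vl] = [2, 4]

lanes per group: 128·2/64 = 4
8 elements at 4/iter → 2 passes, remainder 4 on the last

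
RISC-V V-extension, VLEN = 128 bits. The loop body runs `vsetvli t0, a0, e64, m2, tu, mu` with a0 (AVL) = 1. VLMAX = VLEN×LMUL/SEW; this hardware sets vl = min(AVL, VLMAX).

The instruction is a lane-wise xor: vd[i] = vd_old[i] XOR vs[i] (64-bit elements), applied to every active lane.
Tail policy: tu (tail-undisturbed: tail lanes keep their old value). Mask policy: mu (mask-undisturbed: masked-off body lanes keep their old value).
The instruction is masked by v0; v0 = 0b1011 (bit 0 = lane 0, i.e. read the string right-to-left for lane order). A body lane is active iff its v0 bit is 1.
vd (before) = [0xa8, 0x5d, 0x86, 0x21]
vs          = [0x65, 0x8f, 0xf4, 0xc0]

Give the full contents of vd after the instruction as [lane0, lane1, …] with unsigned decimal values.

vd = [205, 93, 134, 33]

VLMAX = (128 × 2) / 64 = 4 lanes
vl ← min(1, 4) = 1
[0] xor(0xa8,0x65) = 0xcd
[1] tail/keep = 0x5d
[2] tail/keep = 0x86
[3] tail/keep = 0x21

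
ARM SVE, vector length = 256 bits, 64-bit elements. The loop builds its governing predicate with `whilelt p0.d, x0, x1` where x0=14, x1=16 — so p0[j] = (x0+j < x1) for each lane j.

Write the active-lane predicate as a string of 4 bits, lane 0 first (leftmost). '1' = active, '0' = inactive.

predicate = 1100

256-bit reg / 64-bit elem → 4 lanes
p0[j] = (14+j < 16); true for j=0..1 → 2 lanes set
bits (lane 0 leftmost): 1100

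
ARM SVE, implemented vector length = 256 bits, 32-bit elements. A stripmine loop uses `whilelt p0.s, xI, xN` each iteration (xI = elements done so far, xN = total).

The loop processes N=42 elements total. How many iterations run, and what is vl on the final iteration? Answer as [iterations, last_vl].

256-bit reg / 32-bit elem → 8 lanes
N=42: ⌈42/8⌉ = 6 iters; last vl = 42 − 5×8 = 2

[iterations, last_vl] = [6, 2]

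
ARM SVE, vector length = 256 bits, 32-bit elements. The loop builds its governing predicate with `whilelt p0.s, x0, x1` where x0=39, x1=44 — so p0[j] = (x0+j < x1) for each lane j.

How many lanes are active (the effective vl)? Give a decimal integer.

vl = 5

256-bit reg / 32-bit elem → 8 lanes
whilelt: lane j active iff 39+j < 44 → j < 5 → 5 active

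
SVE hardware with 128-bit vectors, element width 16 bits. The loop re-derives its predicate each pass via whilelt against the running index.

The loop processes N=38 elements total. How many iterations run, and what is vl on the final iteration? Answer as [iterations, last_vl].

lane count: 128 div 16 = 8
iterations = ceil(38/8) = 5; final-pass vl = 6

[iterations, last_vl] = [5, 6]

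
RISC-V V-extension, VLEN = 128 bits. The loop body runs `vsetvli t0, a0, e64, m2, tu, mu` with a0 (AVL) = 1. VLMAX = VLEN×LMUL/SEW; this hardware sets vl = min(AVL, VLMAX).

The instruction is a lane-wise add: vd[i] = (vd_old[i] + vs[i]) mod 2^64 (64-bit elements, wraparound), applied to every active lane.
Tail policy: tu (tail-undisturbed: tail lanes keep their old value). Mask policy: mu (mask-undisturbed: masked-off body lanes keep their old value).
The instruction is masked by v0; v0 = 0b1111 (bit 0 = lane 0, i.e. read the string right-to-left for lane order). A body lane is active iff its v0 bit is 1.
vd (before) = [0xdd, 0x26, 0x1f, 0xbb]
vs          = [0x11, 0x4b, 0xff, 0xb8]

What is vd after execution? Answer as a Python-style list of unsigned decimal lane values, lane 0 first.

vd = [238, 38, 31, 187]

VLMAX = VLEN×LMUL/SEW = 128×2/64 = 4
vl = min(AVL, VLMAX) = min(1, 4) = 1
  i=0: add(0xdd,0x11) → 238
  i=1: tail/keep → 38
  i=2: tail/keep → 31
  i=3: tail/keep → 187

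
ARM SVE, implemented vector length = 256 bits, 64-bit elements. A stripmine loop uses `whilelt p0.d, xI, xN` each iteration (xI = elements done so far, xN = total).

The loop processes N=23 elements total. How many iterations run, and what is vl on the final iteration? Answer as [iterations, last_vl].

lane count: 256 div 64 = 4
iterations = ceil(23/4) = 6; final-pass vl = 3

[iterations, last_vl] = [6, 3]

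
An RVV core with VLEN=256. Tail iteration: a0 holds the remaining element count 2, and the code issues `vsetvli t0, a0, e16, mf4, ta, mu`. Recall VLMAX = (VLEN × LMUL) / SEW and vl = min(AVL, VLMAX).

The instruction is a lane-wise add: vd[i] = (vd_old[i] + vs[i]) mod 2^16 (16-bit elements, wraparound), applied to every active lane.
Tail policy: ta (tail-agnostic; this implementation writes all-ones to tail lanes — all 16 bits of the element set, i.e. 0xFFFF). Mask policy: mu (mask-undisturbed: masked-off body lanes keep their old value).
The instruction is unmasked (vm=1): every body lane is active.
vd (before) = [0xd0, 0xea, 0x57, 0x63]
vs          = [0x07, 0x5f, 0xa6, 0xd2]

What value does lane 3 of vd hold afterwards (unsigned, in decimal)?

vd[3] = 65535

lanes per group: 256·1/4/16 = 4
AVL=2 ≤ VLMAX=4, so vl = 2
vd[0] add(0xd0,0x07) -> 0xd7
vd[1] add(0xea,0x5f) -> 0x149
vd[2] tail/ones -> 0xffff
vd[3] tail/ones -> 0xffff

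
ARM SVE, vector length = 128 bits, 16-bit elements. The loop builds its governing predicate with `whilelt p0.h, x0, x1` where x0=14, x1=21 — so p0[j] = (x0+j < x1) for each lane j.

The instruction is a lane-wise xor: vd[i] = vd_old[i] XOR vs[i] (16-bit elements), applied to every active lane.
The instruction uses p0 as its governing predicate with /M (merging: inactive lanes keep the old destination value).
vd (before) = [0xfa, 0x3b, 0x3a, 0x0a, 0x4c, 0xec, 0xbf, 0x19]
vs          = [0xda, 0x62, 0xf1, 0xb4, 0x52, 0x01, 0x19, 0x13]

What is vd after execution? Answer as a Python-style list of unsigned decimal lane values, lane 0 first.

register lanes = 128/16 = 8
p0[j] = (14+j < 21); true for j=0..6 → 7 lanes set
lane  0: xor(0xfa,0xda) ⇒ 0x20
lane  1: xor(0x3b,0x62) ⇒ 0x59
lane  2: xor(0x3a,0xf1) ⇒ 0xcb
lane  3: xor(0x0a,0xb4) ⇒ 0xbe
lane  4: xor(0x4c,0x52) ⇒ 0x1e
lane  5: xor(0xec,0x01) ⇒ 0xed
lane  6: xor(0xbf,0x19) ⇒ 0xa6
lane  7: tail/keep ⇒ 0x19

vd = [32, 89, 203, 190, 30, 237, 166, 25]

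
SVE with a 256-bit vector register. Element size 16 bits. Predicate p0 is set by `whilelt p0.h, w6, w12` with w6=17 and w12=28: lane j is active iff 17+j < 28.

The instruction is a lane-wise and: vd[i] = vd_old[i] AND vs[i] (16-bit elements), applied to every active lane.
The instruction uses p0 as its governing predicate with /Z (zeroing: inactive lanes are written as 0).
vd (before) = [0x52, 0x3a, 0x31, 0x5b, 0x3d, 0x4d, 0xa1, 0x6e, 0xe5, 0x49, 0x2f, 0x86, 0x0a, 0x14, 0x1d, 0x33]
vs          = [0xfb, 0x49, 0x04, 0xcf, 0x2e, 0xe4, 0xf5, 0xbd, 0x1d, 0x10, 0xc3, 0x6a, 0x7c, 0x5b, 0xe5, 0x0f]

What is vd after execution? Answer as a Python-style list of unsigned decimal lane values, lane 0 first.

lane count: 256 div 16 = 16
whilelt: lane j active iff 17+j < 28 → j < 11 → 11 active
[0] and(0x52,0xfb) = 0x52
[1] and(0x3a,0x49) = 0x08
[2] and(0x31,0x04) = 0x00
[3] and(0x5b,0xcf) = 0x4b
[4] and(0x3d,0x2e) = 0x2c
[5] and(0x4d,0xe4) = 0x44
[6] and(0xa1,0xf5) = 0xa1
[7] and(0x6e,0xbd) = 0x2c
[8] and(0xe5,0x1d) = 0x05
[9] and(0x49,0x10) = 0x00
[10] and(0x2f,0xc3) = 0x03
[11] tail/zero = 0x00
[12] tail/zero = 0x00
[13] tail/zero = 0x00
[14] tail/zero = 0x00
[15] tail/zero = 0x00

vd = [82, 8, 0, 75, 44, 68, 161, 44, 5, 0, 3, 0, 0, 0, 0, 0]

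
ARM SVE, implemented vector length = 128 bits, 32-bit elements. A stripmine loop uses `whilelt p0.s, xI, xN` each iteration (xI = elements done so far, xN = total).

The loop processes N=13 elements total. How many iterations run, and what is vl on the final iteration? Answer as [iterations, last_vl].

lane count: 128 div 32 = 4
N=13: ⌈13/4⌉ = 4 iters; last vl = 13 − 3×4 = 1

[iterations, last_vl] = [4, 1]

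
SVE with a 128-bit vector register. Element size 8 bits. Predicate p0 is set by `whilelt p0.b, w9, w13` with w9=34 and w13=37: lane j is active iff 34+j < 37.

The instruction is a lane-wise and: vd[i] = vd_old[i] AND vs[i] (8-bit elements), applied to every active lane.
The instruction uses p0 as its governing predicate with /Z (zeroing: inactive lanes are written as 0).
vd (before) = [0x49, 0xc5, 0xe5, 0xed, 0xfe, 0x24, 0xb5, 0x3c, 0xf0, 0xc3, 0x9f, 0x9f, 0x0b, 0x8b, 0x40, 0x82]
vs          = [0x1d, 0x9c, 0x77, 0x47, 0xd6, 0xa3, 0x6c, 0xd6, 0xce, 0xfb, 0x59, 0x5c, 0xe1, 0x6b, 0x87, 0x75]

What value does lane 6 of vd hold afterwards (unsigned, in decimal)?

vd[6] = 0

lane count: 128 div 8 = 16
p0[j] = (34+j < 37); true for j=0..2 → 3 lanes set
  i=0: and(0x49,0x1d) → 9
  i=1: and(0xc5,0x9c) → 132
  i=2: and(0xe5,0x77) → 101
  i=3: tail/zero → 0
  i=4: tail/zero → 0
  i=5: tail/zero → 0
  i=6: tail/zero → 0
  i=7: tail/zero → 0
  i=8: tail/zero → 0
  i=9: tail/zero → 0
  i=10: tail/zero → 0
  i=11: tail/zero → 0
  i=12: tail/zero → 0
  i=13: tail/zero → 0
  i=14: tail/zero → 0
  i=15: tail/zero → 0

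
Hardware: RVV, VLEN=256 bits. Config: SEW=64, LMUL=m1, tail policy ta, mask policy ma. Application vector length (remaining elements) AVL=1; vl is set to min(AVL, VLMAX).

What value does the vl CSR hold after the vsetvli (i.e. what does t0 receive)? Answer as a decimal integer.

vl = 1

VLMAX = (256 × 1) / 64 = 4 lanes
AVL=1 ≤ VLMAX=4, so vl = 1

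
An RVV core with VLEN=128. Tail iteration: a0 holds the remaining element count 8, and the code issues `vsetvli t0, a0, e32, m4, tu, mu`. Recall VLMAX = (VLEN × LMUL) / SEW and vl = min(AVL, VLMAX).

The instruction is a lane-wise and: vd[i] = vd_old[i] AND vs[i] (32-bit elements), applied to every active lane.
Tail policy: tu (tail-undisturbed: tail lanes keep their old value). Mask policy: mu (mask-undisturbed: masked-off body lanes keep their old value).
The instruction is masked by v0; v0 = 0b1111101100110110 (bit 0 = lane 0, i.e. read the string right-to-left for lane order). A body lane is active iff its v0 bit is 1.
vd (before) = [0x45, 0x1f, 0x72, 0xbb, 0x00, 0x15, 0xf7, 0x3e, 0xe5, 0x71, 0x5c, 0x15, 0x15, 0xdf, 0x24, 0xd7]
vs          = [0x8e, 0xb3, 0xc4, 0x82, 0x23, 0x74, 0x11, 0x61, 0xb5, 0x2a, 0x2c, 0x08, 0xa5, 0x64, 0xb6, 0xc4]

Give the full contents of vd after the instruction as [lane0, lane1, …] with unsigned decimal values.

vd = [69, 19, 64, 187, 0, 20, 247, 62, 229, 113, 92, 21, 21, 223, 36, 215]

VLMAX = (128 × 4) / 32 = 16 lanes
AVL=8 ≤ VLMAX=16, so vl = 8
  i=0: mask-off/keep → 69
  i=1: and(0x1f,0xb3) → 19
  i=2: and(0x72,0xc4) → 64
  i=3: mask-off/keep → 187
  i=4: and(0x00,0x23) → 0
  i=5: and(0x15,0x74) → 20
  i=6: mask-off/keep → 247
  i=7: mask-off/keep → 62
  i=8: tail/keep → 229
  i=9: tail/keep → 113
  i=10: tail/keep → 92
  i=11: tail/keep → 21
  i=12: tail/keep → 21
  i=13: tail/keep → 223
  i=14: tail/keep → 36
  i=15: tail/keep → 215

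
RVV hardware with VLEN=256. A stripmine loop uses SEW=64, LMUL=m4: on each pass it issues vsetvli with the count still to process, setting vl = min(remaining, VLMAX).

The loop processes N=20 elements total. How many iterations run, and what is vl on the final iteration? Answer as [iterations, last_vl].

[iterations, last_vl] = [2, 4]

lanes per group: 256·4/64 = 16
N=20: ⌈20/16⌉ = 2 iters; last vl = 20 − 1×16 = 4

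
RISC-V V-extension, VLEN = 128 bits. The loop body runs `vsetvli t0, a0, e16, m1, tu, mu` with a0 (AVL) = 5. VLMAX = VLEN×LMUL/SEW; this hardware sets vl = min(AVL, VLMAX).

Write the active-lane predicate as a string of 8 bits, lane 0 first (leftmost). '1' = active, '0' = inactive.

VLMAX = VLEN×LMUL/SEW = 128×1/16 = 8
AVL=5 ≤ VLMAX=8, so vl = 5
bits (lane 0 leftmost): 11111000

predicate = 11111000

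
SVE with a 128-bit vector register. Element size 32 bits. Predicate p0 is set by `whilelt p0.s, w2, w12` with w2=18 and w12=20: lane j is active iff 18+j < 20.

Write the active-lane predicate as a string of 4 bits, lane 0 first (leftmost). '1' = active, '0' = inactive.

register lanes = 128/32 = 4
whilelt: lane j active iff 18+j < 20 → j < 2 → 2 active
bits (lane 0 leftmost): 1100

predicate = 1100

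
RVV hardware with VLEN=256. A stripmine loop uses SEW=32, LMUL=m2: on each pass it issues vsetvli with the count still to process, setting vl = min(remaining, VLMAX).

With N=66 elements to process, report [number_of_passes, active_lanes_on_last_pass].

[iterations, last_vl] = [5, 2]

VLMAX = (256 × 2) / 32 = 16 lanes
N=66: ⌈66/16⌉ = 5 iters; last vl = 66 − 4×16 = 2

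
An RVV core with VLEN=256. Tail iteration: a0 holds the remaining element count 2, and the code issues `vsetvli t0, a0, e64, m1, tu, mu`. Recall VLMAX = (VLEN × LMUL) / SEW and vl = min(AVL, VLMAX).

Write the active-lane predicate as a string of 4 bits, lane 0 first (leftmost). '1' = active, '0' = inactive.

VLMAX = (256 × 1) / 64 = 4 lanes
vl ← min(2, 4) = 2
bits (lane 0 leftmost): 1100

predicate = 1100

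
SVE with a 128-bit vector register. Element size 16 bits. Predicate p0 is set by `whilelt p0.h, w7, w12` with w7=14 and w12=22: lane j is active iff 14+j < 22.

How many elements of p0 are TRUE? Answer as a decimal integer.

lane count: 128 div 16 = 8
active while 14+j < 22, i.e. j ∈ [0,8) capped at 8 ⇒ 8

vl = 8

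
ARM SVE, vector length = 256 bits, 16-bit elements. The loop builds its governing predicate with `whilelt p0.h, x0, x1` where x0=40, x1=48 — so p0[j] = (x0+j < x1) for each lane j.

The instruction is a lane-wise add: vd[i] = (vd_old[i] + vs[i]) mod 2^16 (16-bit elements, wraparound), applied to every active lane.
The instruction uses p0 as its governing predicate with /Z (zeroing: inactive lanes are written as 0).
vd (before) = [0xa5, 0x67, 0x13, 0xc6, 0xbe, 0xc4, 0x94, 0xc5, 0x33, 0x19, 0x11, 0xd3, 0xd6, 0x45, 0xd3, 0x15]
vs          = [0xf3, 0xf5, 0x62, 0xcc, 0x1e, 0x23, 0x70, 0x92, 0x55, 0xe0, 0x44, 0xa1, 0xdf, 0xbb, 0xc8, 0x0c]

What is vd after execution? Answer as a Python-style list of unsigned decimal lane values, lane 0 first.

vd = [408, 348, 117, 402, 220, 231, 260, 343, 0, 0, 0, 0, 0, 0, 0, 0]

lane count: 256 div 16 = 16
active while 40+j < 48, i.e. j ∈ [0,8) capped at 16 ⇒ 8
  i=0: add(0xa5,0xf3) → 408
  i=1: add(0x67,0xf5) → 348
  i=2: add(0x13,0x62) → 117
  i=3: add(0xc6,0xcc) → 402
  i=4: add(0xbe,0x1e) → 220
  i=5: add(0xc4,0x23) → 231
  i=6: add(0x94,0x70) → 260
  i=7: add(0xc5,0x92) → 343
  i=8: tail/zero → 0
  i=9: tail/zero → 0
  i=10: tail/zero → 0
  i=11: tail/zero → 0
  i=12: tail/zero → 0
  i=13: tail/zero → 0
  i=14: tail/zero → 0
  i=15: tail/zero → 0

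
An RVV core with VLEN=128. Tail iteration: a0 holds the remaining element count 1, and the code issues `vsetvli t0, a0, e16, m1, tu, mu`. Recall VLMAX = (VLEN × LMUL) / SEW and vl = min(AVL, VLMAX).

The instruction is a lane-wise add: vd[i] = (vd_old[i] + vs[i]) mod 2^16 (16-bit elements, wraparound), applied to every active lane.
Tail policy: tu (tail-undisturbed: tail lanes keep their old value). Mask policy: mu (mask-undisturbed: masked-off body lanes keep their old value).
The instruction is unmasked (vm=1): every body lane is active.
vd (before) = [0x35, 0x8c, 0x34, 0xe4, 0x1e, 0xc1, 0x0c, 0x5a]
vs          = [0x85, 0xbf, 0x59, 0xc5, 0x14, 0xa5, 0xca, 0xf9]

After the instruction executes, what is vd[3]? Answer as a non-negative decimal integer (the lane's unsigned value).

lanes per group: 128·1/16 = 8
vl = min(AVL, VLMAX) = min(1, 8) = 1
  i=0: add(0x35,0x85) → 186
  i=1: tail/keep → 140
  i=2: tail/keep → 52
  i=3: tail/keep → 228
  i=4: tail/keep → 30
  i=5: tail/keep → 193
  i=6: tail/keep → 12
  i=7: tail/keep → 90

vd[3] = 228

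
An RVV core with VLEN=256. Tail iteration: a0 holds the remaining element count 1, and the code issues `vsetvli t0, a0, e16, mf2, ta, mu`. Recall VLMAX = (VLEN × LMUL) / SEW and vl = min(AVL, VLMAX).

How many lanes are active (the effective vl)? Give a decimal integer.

VLMAX = VLEN×LMUL/SEW = 256×1/2/16 = 8
vl = min(AVL, VLMAX) = min(1, 8) = 1

vl = 1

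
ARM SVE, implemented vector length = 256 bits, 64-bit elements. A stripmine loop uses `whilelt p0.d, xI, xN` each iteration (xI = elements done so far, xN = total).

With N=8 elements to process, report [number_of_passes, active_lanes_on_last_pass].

[iterations, last_vl] = [2, 4]

256-bit reg / 64-bit elem → 4 lanes
N=8: ⌈8/4⌉ = 2 iters; last vl = 8 − 1×4 = 4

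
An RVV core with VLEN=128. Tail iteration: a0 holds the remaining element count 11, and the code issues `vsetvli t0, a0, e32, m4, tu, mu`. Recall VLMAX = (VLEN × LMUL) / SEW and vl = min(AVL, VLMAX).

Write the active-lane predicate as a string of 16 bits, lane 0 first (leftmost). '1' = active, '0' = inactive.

VLMAX = (128 × 4) / 32 = 16 lanes
vl ← min(11, 16) = 11
bits (lane 0 leftmost): 1111111111100000

predicate = 1111111111100000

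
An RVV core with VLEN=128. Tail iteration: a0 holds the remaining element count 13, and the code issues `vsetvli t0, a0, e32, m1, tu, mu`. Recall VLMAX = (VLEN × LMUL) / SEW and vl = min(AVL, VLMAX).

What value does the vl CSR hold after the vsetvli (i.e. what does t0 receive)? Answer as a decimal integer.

vl = 4

VLMAX = (128 × 1) / 32 = 4 lanes
vl ← min(13, 4) = 4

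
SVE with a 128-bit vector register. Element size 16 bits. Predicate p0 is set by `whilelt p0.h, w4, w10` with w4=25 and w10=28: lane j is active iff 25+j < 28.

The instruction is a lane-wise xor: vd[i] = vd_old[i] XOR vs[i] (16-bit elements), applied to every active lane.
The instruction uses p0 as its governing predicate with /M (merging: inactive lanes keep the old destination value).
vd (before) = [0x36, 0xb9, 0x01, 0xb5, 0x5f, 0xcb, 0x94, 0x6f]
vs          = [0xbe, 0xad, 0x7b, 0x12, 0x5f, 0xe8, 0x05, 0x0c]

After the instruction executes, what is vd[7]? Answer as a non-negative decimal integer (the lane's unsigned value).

vd[7] = 111

128-bit reg / 16-bit elem → 8 lanes
active while 25+j < 28, i.e. j ∈ [0,3) capped at 8 ⇒ 3
  i=0: xor(0x36,0xbe) → 136
  i=1: xor(0xb9,0xad) → 20
  i=2: xor(0x01,0x7b) → 122
  i=3: tail/keep → 181
  i=4: tail/keep → 95
  i=5: tail/keep → 203
  i=6: tail/keep → 148
  i=7: tail/keep → 111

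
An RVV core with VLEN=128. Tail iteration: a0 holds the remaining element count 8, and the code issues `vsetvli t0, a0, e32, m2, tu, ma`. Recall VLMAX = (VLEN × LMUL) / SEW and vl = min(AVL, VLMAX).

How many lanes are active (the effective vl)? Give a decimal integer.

vl = 8

lanes per group: 128·2/32 = 8
AVL=8 ≤ VLMAX=8, so vl = 8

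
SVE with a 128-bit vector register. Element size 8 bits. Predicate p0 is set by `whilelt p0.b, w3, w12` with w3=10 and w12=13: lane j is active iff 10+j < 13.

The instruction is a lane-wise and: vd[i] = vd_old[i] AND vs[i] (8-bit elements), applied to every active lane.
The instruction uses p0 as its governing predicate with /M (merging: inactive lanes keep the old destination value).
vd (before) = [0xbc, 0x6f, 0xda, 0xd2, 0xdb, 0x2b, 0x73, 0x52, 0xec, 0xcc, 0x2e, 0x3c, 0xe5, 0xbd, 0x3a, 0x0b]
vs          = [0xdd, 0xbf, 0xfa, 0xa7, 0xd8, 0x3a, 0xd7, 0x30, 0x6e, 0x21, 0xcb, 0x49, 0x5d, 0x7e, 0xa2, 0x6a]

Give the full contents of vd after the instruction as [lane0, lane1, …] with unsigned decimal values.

register lanes = 128/8 = 16
whilelt: lane j active iff 10+j < 13 → j < 3 → 3 active
vd[0] and(0xbc,0xdd) -> 0x9c
vd[1] and(0x6f,0xbf) -> 0x2f
vd[2] and(0xda,0xfa) -> 0xda
vd[3] tail/keep -> 0xd2
vd[4] tail/keep -> 0xdb
vd[5] tail/keep -> 0x2b
vd[6] tail/keep -> 0x73
vd[7] tail/keep -> 0x52
vd[8] tail/keep -> 0xec
vd[9] tail/keep -> 0xcc
vd[10] tail/keep -> 0x2e
vd[11] tail/keep -> 0x3c
vd[12] tail/keep -> 0xe5
vd[13] tail/keep -> 0xbd
vd[14] tail/keep -> 0x3a
vd[15] tail/keep -> 0x0b

vd = [156, 47, 218, 210, 219, 43, 115, 82, 236, 204, 46, 60, 229, 189, 58, 11]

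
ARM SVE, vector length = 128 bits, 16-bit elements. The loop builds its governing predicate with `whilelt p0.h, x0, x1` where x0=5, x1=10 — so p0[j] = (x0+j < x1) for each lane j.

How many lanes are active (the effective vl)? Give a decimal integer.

vl = 5

lane count: 128 div 16 = 8
p0[j] = (5+j < 10); true for j=0..4 → 5 lanes set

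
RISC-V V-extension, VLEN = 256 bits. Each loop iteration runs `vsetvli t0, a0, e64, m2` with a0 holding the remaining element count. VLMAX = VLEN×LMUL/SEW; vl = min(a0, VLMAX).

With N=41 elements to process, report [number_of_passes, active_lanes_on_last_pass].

[iterations, last_vl] = [6, 1]

VLMAX = (256 × 2) / 64 = 8 lanes
iterations = ceil(41/8) = 6; final-pass vl = 1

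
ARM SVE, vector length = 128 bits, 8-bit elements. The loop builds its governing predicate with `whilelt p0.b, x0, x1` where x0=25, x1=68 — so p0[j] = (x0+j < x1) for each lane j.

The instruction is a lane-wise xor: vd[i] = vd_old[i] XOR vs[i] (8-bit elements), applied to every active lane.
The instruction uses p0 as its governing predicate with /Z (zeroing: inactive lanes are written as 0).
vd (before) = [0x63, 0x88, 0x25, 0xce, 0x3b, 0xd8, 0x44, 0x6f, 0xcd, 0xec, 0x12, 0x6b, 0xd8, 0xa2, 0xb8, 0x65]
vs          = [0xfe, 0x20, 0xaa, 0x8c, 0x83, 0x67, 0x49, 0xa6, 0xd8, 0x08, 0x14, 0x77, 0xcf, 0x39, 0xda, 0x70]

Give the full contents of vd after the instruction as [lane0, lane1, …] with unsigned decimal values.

register lanes = 128/8 = 16
active while 25+j < 68, i.e. j ∈ [0,43) capped at 16 ⇒ 16
  i=0: xor(0x63,0xfe) → 157
  i=1: xor(0x88,0x20) → 168
  i=2: xor(0x25,0xaa) → 143
  i=3: xor(0xce,0x8c) → 66
  i=4: xor(0x3b,0x83) → 184
  i=5: xor(0xd8,0x67) → 191
  i=6: xor(0x44,0x49) → 13
  i=7: xor(0x6f,0xa6) → 201
  i=8: xor(0xcd,0xd8) → 21
  i=9: xor(0xec,0x08) → 228
  i=10: xor(0x12,0x14) → 6
  i=11: xor(0x6b,0x77) → 28
  i=12: xor(0xd8,0xcf) → 23
  i=13: xor(0xa2,0x39) → 155
  i=14: xor(0xb8,0xda) → 98
  i=15: xor(0x65,0x70) → 21

vd = [157, 168, 143, 66, 184, 191, 13, 201, 21, 228, 6, 28, 23, 155, 98, 21]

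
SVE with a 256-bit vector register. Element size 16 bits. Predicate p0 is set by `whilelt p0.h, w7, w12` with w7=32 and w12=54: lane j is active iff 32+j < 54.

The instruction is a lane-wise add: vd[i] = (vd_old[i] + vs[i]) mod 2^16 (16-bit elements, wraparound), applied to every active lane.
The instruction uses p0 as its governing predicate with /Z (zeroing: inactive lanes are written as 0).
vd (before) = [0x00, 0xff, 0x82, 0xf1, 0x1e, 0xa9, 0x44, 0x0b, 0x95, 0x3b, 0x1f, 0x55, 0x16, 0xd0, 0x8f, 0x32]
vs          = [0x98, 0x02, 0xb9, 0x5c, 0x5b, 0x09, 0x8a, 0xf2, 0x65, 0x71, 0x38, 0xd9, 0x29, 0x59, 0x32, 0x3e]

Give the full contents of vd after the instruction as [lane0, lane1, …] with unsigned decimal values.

lane count: 256 div 16 = 16
whilelt: lane j active iff 32+j < 54 → j < 22 → 16 active
[0] add(0x00,0x98) = 0x98
[1] add(0xff,0x02) = 0x101
[2] add(0x82,0xb9) = 0x13b
[3] add(0xf1,0x5c) = 0x14d
[4] add(0x1e,0x5b) = 0x79
[5] add(0xa9,0x09) = 0xb2
[6] add(0x44,0x8a) = 0xce
[7] add(0x0b,0xf2) = 0xfd
[8] add(0x95,0x65) = 0xfa
[9] add(0x3b,0x71) = 0xac
[10] add(0x1f,0x38) = 0x57
[11] add(0x55,0xd9) = 0x12e
[12] add(0x16,0x29) = 0x3f
[13] add(0xd0,0x59) = 0x129
[14] add(0x8f,0x32) = 0xc1
[15] add(0x32,0x3e) = 0x70

vd = [152, 257, 315, 333, 121, 178, 206, 253, 250, 172, 87, 302, 63, 297, 193, 112]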